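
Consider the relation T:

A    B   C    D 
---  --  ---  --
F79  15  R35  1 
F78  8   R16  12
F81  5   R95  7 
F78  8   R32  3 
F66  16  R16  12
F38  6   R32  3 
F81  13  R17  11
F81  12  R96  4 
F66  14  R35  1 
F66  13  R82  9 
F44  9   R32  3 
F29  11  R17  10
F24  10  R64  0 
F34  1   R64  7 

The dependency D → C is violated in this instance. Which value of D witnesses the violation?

7

D=1: 2 rows → C = R35, R35 ✓
D=12: 2 rows → C = R16, R16 ✓
D=7: 2 rows → C takes values {R95, R64} — violation
D=3: 3 rows → C = R32, R32, R32 ✓
D=11: 1 row → C = R17 ✓
D=4: 1 row → C = R96 ✓
D=9: 1 row → C = R82 ✓
D=10: 1 row → C = R17 ✓
D=0: 1 row → C = R64 ✓
The only D value with inconsistent C is D=7.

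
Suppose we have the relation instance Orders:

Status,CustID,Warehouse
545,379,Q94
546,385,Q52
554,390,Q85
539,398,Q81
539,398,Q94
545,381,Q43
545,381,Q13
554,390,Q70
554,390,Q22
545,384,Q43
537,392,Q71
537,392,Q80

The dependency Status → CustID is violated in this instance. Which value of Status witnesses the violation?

Status=545: 4 rows → CustID takes values {379, 381, 384} — violation
Status=546: 1 row → CustID = 385 ✓
Status=554: 3 rows → CustID = 390, 390, 390 ✓
Status=539: 2 rows → CustID = 398, 398 ✓
Status=537: 2 rows → CustID = 392, 392 ✓
The only Status value with inconsistent CustID is Status=545.

545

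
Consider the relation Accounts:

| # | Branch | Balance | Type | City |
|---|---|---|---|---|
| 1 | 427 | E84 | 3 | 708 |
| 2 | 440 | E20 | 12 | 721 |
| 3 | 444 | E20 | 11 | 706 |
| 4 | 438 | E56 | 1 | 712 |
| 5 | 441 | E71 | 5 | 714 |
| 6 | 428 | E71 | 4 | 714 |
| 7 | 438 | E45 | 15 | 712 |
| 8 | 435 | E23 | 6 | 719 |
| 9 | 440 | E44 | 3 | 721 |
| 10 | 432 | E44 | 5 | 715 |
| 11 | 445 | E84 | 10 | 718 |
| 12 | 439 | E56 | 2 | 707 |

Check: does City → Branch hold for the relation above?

No

City=708: row 1 → Branch = 427 ✓
City=721: rows 2, 9 → Branch = 440, 440 ✓
City=706: row 3 → Branch = 444 ✓
City=712: rows 4, 7 → Branch = 438, 438 ✓
City=714: rows 5, 6 → Branch takes values {441, 428} — violation
City=719: row 8 → Branch = 435 ✓
City=715: row 10 → Branch = 432 ✓
City=718: row 11 → Branch = 445 ✓
City=707: row 12 → Branch = 439 ✓
Two rows agree on City but differ on Branch, so City → Branch does not hold.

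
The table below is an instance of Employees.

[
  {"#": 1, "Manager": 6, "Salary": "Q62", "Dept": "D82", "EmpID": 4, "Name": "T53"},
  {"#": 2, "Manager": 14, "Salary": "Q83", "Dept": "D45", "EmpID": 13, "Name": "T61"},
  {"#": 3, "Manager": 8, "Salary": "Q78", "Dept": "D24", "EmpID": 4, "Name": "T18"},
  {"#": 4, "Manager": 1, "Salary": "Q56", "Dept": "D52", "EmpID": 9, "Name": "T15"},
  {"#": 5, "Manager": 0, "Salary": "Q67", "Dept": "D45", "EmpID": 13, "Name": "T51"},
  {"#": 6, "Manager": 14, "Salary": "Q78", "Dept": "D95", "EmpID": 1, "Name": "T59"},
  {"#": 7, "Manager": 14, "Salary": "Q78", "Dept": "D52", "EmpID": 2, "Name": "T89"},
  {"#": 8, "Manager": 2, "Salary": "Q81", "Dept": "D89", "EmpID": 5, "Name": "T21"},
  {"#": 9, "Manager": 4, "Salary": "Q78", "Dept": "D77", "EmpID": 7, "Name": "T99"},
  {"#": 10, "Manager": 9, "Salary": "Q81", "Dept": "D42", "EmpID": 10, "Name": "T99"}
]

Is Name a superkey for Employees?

No

Rows 9 and 10 have the same Name value Name=T99 but are distinct tuples, so Name does not determine every attribute — not a superkey.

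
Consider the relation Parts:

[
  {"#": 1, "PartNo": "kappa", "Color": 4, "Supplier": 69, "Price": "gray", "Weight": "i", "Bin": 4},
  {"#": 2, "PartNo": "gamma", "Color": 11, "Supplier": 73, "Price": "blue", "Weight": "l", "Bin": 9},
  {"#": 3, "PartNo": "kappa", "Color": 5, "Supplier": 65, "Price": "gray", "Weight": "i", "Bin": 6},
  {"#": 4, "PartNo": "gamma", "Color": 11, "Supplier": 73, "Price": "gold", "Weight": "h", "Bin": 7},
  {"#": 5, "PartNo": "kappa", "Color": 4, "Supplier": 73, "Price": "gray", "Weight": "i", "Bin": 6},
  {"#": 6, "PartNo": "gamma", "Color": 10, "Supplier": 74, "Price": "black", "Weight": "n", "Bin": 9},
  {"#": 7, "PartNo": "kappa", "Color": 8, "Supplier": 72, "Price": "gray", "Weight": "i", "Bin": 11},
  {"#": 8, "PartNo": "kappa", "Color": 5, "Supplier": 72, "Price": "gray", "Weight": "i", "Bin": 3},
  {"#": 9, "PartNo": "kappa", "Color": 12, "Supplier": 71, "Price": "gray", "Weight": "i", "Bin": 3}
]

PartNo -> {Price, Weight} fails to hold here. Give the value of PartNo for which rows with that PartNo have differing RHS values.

PartNo=kappa: rows 1, 3, 5, 7, 8, 9 → {Price,Weight} = (gray, i), (gray, i), (gray, i), (gray, i), (gray, i), (gray, i) ✓
PartNo=gamma: rows 2, 4, 6 → {Price,Weight} takes values {(blue, l), (gold, h), (black, n)} — violation
The only PartNo value with inconsistent RHS is PartNo=gamma.

gamma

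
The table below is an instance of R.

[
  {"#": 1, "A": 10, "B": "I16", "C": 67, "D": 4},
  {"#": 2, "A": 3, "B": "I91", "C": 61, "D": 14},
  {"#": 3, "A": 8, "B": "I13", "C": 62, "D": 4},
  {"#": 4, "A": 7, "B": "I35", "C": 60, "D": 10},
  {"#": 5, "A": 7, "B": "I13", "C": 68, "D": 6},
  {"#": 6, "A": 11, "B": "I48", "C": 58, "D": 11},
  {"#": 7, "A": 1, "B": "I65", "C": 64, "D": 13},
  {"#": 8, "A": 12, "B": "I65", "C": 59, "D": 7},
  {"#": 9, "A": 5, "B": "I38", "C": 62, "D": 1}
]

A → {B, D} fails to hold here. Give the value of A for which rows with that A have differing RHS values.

A=10: row 1 → {B,D} = (I16, 4) ✓
A=3: row 2 → {B,D} = (I91, 14) ✓
A=8: row 3 → {B,D} = (I13, 4) ✓
A=7: rows 4, 5 → {B,D} takes values {(I35, 10), (I13, 6)} — violation
A=11: row 6 → {B,D} = (I48, 11) ✓
A=1: row 7 → {B,D} = (I65, 13) ✓
A=12: row 8 → {B,D} = (I65, 7) ✓
A=5: row 9 → {B,D} = (I38, 1) ✓
The only A value with inconsistent RHS is A=7.

7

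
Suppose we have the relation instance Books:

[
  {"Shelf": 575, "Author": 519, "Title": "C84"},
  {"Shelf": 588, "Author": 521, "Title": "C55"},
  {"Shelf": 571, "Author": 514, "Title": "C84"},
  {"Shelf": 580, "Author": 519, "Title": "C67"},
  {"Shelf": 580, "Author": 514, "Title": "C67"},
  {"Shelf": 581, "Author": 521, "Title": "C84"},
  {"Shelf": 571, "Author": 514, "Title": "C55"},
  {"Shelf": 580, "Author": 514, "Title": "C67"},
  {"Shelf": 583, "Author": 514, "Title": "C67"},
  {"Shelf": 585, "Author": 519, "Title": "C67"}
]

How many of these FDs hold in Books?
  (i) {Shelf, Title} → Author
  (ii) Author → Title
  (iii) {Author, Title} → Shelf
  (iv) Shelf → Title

0

(i) {Shelf, Title} → Author: (Shelf=580, Title=C67): 3 rows → Author takes values {519, 514} — violation — fails.
(ii) Author → Title: Author=519: 3 rows → Title takes values {C84, C67} — violation; Author=521: 2 rows → Title takes values {C55, C84} — violation; Author=514: 5 rows → Title takes values {C84, C67, C55} — violation — fails.
(iii) {Author, Title} → Shelf: (Author=519, Title=C67): 2 rows → Shelf takes values {580, 585} — violation; (Author=514, Title=C67): 3 rows → Shelf takes values {580, 583} — violation — fails.
(iv) Shelf → Title: Shelf=571: 2 rows → Title takes values {C84, C55} — violation — fails.
None of the 4 dependencies hold.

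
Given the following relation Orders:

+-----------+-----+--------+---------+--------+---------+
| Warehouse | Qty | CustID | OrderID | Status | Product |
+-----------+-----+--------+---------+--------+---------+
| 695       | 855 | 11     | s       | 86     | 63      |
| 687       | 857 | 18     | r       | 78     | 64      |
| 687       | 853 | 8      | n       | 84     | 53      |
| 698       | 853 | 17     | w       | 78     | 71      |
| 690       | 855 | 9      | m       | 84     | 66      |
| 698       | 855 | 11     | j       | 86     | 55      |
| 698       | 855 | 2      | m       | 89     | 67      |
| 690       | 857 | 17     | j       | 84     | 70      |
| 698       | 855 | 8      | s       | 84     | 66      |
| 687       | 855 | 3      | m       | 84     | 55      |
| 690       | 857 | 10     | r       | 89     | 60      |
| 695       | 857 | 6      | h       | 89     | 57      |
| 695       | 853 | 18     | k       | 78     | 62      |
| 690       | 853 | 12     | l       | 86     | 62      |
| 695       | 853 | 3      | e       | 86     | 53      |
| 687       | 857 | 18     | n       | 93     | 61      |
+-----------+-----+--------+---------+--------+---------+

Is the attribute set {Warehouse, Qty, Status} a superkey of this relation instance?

Yes

All 16 rows have distinct {Warehouse, Qty, Status} values, so {Warehouse, Qty, Status} → (all attributes) holds and {Warehouse, Qty, Status} is a superkey.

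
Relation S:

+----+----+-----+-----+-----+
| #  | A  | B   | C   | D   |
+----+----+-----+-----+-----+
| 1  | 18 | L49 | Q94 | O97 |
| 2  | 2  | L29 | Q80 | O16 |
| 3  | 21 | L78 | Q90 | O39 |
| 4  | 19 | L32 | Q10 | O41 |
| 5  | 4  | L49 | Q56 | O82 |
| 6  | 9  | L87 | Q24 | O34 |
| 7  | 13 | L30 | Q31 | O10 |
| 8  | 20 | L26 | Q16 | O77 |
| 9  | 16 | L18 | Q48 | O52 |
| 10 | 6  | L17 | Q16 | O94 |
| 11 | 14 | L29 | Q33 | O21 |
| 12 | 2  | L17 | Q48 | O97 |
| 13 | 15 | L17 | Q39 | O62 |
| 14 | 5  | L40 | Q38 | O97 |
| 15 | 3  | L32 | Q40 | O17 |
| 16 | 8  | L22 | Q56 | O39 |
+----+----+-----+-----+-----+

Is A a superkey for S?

Rows 2 and 12 have the same A value A=2 but are distinct tuples, so A does not determine every attribute — not a superkey.

No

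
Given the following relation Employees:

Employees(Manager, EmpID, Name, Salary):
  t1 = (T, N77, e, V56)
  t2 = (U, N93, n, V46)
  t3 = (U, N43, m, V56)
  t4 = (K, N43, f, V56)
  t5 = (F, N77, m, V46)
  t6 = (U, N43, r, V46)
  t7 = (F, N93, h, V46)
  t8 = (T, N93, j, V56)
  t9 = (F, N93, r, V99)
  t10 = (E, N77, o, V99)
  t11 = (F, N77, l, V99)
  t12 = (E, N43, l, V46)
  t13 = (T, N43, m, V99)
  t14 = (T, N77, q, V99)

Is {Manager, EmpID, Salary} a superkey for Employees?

All 14 rows have distinct {Manager, EmpID, Salary} values, so {Manager, EmpID, Salary} → (all attributes) holds and {Manager, EmpID, Salary} is a superkey.

Yes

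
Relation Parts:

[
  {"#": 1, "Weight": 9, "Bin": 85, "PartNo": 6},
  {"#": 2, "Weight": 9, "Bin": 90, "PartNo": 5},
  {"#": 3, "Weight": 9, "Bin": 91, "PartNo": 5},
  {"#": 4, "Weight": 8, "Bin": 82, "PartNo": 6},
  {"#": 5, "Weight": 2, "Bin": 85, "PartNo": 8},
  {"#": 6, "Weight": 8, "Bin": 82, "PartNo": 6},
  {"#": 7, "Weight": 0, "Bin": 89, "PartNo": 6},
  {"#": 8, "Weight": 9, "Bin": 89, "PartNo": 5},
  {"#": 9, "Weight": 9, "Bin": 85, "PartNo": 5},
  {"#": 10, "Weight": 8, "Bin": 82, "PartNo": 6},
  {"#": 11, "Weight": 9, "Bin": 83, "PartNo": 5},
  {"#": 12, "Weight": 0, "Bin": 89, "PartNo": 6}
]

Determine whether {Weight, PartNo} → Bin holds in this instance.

No

(Weight=9, PartNo=6): row 1 → Bin = 85 ✓
(Weight=9, PartNo=5): rows 2, 3, 8, 9, 11 → Bin takes values {90, 91, 89, 85, 83} — violation
(Weight=8, PartNo=6): rows 4, 6, 10 → Bin = 82, 82, 82 ✓
(Weight=2, PartNo=8): row 5 → Bin = 85 ✓
(Weight=0, PartNo=6): rows 7, 12 → Bin = 89, 89 ✓
Two rows agree on {Weight, PartNo} but differ on Bin, so {Weight, PartNo} → Bin does not hold.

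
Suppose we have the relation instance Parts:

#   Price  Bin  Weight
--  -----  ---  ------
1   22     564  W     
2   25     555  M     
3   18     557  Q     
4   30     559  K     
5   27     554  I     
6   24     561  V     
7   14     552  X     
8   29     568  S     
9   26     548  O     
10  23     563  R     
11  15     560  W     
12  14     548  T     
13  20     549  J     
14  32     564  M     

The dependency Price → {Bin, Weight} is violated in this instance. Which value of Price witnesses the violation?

Price=22: row 1 → {Bin,Weight} = (564, W) ✓
Price=25: row 2 → {Bin,Weight} = (555, M) ✓
Price=18: row 3 → {Bin,Weight} = (557, Q) ✓
Price=30: row 4 → {Bin,Weight} = (559, K) ✓
Price=27: row 5 → {Bin,Weight} = (554, I) ✓
Price=24: row 6 → {Bin,Weight} = (561, V) ✓
Price=14: rows 7, 12 → {Bin,Weight} takes values {(552, X), (548, T)} — violation
Price=29: row 8 → {Bin,Weight} = (568, S) ✓
Price=26: row 9 → {Bin,Weight} = (548, O) ✓
Price=23: row 10 → {Bin,Weight} = (563, R) ✓
Price=15: row 11 → {Bin,Weight} = (560, W) ✓
Price=20: row 13 → {Bin,Weight} = (549, J) ✓
Price=32: row 14 → {Bin,Weight} = (564, M) ✓
The only Price value with inconsistent RHS is Price=14.

14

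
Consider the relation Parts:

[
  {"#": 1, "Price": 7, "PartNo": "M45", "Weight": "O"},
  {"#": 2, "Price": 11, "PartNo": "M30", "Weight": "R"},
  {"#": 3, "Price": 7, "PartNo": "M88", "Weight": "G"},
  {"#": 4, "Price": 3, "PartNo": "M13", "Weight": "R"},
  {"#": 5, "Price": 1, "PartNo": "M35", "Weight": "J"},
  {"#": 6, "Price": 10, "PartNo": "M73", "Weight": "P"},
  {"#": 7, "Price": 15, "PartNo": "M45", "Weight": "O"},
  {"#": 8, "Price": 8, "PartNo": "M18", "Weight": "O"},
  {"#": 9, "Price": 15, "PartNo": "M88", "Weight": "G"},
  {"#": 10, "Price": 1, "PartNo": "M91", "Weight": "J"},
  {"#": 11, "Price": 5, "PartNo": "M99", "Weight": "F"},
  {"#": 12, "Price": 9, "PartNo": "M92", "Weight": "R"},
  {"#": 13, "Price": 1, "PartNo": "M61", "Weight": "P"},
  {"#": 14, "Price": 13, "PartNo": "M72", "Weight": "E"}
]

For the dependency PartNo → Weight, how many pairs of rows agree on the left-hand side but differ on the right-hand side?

PartNo=M45: all 2 rows agree on Weight — 0 pairs.
PartNo=M88: all 2 rows agree on Weight — 0 pairs.

0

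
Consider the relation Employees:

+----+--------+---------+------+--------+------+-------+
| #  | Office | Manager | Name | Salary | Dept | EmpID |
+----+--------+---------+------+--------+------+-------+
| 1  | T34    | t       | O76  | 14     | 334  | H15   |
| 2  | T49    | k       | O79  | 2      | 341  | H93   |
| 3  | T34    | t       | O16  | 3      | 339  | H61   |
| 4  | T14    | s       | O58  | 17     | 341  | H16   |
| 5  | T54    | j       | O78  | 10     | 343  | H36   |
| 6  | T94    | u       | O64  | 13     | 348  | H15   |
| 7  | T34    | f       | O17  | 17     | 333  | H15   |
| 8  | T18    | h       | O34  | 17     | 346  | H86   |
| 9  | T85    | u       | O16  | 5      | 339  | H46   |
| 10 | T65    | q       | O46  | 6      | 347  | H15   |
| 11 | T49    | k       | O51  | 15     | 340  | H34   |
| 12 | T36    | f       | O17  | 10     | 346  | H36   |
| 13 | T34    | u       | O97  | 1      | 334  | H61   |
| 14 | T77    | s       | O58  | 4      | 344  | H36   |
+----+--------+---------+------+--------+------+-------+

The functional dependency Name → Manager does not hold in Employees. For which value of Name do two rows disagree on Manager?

Name=O76: row 1 → Manager = t ✓
Name=O79: row 2 → Manager = k ✓
Name=O16: rows 3, 9 → Manager takes values {t, u} — violation
Name=O58: rows 4, 14 → Manager = s, s ✓
Name=O78: row 5 → Manager = j ✓
Name=O64: row 6 → Manager = u ✓
Name=O17: rows 7, 12 → Manager = f, f ✓
Name=O34: row 8 → Manager = h ✓
Name=O46: row 10 → Manager = q ✓
Name=O51: row 11 → Manager = k ✓
Name=O97: row 13 → Manager = u ✓
The only Name value with inconsistent Manager is Name=O16.

O16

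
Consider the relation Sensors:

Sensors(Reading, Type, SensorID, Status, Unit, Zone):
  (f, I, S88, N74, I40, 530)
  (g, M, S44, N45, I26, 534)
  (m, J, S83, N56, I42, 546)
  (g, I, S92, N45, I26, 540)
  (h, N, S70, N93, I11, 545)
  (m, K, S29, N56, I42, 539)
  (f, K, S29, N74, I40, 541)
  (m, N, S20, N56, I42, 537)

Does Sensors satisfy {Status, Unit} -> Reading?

(Status=N74, Unit=I40): 2 rows → Reading = f, f ✓
(Status=N45, Unit=I26): 2 rows → Reading = g, g ✓
(Status=N56, Unit=I42): 3 rows → Reading = m, m, m ✓
(Status=N93, Unit=I11): 1 row → Reading = h ✓
Every {Status, Unit} value is associated with a single Reading value, so {Status, Unit} -> Reading holds.

Yes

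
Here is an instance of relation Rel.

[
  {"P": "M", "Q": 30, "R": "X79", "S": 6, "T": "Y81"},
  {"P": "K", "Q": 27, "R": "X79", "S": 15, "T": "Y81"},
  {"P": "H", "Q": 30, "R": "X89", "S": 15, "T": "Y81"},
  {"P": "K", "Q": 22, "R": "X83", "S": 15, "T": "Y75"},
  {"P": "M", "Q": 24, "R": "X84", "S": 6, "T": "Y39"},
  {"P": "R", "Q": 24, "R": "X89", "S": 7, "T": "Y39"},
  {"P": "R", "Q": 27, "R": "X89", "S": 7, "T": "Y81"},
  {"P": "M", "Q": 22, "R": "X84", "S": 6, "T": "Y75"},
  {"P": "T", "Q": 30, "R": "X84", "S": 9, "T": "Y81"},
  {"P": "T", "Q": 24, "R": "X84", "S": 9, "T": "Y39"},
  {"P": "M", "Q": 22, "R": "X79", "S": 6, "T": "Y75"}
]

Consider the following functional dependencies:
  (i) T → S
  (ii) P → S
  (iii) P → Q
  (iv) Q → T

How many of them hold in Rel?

2

(i) T → S: T=Y81: 5 rows → S takes values {6, 15, 7, 9} — violation; T=Y75: 3 rows → S takes values {15, 6} — violation; T=Y39: 3 rows → S takes values {6, 7, 9} — violation — fails.
(ii) P → S: every LHS value maps to a single RHS value — holds.
(iii) P → Q: P=M: 4 rows → Q takes values {30, 24, 22} — violation; P=K: 2 rows → Q takes values {27, 22} — violation; P=R: 2 rows → Q takes values {24, 27} — violation; P=T: 2 rows → Q takes values {30, 24} — violation — fails.
(iv) Q → T: every LHS value maps to a single RHS value — holds.
2 of the 4 dependencies hold.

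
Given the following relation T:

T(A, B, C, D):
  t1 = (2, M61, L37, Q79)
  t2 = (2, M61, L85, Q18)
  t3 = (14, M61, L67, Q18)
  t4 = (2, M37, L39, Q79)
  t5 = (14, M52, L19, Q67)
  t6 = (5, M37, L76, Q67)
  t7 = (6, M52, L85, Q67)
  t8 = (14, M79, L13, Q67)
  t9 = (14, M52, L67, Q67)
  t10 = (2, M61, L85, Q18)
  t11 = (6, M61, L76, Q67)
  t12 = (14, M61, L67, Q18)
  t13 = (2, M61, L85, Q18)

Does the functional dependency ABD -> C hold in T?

(A=2, B=M61, D=Q79): row 1 → C = L37 ✓
(A=2, B=M61, D=Q18): rows 2, 10, 13 → C = L85, L85, L85 ✓
(A=14, B=M61, D=Q18): rows 3, 12 → C = L67, L67 ✓
(A=2, B=M37, D=Q79): row 4 → C = L39 ✓
(A=14, B=M52, D=Q67): rows 5, 9 → C takes values {L19, L67} — violation
(A=5, B=M37, D=Q67): row 6 → C = L76 ✓
(A=6, B=M52, D=Q67): row 7 → C = L85 ✓
(A=14, B=M79, D=Q67): row 8 → C = L13 ✓
(A=6, B=M61, D=Q67): row 11 → C = L76 ✓
Two rows agree on ABD but differ on C, so ABD -> C does not hold.

No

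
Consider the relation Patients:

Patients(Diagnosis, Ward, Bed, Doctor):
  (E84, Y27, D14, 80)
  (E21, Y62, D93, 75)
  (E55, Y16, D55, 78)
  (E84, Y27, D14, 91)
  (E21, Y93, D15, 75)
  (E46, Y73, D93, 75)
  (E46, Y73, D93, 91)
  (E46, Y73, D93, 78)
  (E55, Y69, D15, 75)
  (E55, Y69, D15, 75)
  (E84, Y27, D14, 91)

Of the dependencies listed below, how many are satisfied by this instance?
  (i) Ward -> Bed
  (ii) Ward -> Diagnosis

(i) Ward -> Bed: every LHS value maps to a single RHS value — holds.
(ii) Ward -> Diagnosis: every LHS value maps to a single RHS value — holds.
2 of the 2 dependencies hold.

2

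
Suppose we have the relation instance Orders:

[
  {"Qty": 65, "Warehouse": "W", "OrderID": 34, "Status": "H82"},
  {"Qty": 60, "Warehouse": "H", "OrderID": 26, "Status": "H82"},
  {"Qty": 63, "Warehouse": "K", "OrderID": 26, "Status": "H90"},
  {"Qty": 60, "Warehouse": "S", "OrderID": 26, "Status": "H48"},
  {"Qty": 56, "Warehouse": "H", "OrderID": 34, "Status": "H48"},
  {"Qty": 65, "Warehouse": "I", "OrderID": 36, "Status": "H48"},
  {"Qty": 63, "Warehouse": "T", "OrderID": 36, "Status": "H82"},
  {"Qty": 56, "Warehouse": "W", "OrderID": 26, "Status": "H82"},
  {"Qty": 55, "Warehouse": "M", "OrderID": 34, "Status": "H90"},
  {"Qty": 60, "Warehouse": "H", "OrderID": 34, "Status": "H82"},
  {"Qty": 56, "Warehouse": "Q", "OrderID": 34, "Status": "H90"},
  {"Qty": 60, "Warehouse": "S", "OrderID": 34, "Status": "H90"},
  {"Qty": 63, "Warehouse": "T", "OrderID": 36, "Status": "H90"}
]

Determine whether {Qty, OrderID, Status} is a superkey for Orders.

Yes

All 13 rows have distinct {Qty, OrderID, Status} values, so {Qty, OrderID, Status} → (all attributes) holds and {Qty, OrderID, Status} is a superkey.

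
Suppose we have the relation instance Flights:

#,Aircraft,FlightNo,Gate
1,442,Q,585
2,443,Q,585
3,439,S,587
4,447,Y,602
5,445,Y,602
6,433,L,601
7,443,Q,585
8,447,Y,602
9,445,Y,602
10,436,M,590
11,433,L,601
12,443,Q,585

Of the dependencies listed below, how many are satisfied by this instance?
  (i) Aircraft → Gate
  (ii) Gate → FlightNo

2

(i) Aircraft → Gate: every LHS value maps to a single RHS value — holds.
(ii) Gate → FlightNo: every LHS value maps to a single RHS value — holds.
2 of the 2 dependencies hold.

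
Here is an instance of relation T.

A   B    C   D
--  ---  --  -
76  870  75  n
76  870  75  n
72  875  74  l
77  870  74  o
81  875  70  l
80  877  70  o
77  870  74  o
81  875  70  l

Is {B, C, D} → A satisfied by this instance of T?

Yes

(B=870, C=75, D=n): 2 rows → A = 76, 76 ✓
(B=875, C=74, D=l): 1 row → A = 72 ✓
(B=870, C=74, D=o): 2 rows → A = 77, 77 ✓
(B=875, C=70, D=l): 2 rows → A = 81, 81 ✓
(B=877, C=70, D=o): 1 row → A = 80 ✓
Every {B, C, D} value is associated with a single A value, so {B, C, D} → A holds.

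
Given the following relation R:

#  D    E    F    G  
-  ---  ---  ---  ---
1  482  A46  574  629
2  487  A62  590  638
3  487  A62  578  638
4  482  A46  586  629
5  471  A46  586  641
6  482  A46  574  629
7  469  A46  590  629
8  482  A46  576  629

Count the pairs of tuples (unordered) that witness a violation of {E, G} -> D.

4

(E=A46, G=629): violating pairs (1,7), (4,7), (6,7), (7,8) — 4 pairs.
(E=A62, G=638): all 2 rows agree on D — 0 pairs.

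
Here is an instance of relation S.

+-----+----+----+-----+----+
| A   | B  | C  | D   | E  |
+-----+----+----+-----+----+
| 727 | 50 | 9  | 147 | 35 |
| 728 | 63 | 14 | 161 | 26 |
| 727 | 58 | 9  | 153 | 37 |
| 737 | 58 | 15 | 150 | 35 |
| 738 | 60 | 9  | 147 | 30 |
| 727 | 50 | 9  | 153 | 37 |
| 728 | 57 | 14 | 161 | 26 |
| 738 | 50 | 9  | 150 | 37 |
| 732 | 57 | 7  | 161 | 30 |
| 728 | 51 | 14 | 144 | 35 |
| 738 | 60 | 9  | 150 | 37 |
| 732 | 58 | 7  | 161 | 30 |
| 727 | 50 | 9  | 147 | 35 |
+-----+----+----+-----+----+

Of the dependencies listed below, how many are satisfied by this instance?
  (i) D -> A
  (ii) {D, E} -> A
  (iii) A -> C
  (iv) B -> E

2

(i) D -> A: D=147: 3 rows → A takes values {727, 738} — violation; D=161: 4 rows → A takes values {728, 732} — violation; D=150: 3 rows → A takes values {737, 738} — violation — fails.
(ii) {D, E} -> A: every LHS value maps to a single RHS value — holds.
(iii) A -> C: every LHS value maps to a single RHS value — holds.
(iv) B -> E: B=50: 4 rows → E takes values {35, 37} — violation; B=58: 3 rows → E takes values {37, 35, 30} — violation; B=60: 2 rows → E takes values {30, 37} — violation; B=57: 2 rows → E takes values {26, 30} — violation — fails.
2 of the 4 dependencies hold.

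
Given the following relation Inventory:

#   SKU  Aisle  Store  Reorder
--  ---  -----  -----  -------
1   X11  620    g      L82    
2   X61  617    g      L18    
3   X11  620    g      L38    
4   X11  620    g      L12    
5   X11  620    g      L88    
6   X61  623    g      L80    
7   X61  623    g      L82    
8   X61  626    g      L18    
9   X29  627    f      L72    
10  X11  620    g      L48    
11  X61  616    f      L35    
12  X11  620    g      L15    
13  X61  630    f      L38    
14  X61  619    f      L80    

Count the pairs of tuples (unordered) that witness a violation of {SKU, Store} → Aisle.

(SKU=X11, Store=g): all 6 rows agree on Aisle — 0 pairs.
(SKU=X61, Store=g): violating pairs (2,6), (2,7), (2,8), (6,8), (7,8) — 5 pairs.
(SKU=X61, Store=f): violating pairs (11,13), (11,14), (13,14) — 3 pairs.

8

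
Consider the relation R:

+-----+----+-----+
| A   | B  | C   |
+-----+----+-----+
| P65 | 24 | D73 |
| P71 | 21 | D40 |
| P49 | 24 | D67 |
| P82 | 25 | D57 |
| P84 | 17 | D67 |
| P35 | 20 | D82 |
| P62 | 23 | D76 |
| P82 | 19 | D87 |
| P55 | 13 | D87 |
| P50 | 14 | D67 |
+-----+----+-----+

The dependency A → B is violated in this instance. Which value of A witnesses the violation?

A=P65: 1 row → B = 24 ✓
A=P71: 1 row → B = 21 ✓
A=P49: 1 row → B = 24 ✓
A=P82: 2 rows → B takes values {25, 19} — violation
A=P84: 1 row → B = 17 ✓
A=P35: 1 row → B = 20 ✓
A=P62: 1 row → B = 23 ✓
A=P55: 1 row → B = 13 ✓
A=P50: 1 row → B = 14 ✓
The only A value with inconsistent B is A=P82.

P82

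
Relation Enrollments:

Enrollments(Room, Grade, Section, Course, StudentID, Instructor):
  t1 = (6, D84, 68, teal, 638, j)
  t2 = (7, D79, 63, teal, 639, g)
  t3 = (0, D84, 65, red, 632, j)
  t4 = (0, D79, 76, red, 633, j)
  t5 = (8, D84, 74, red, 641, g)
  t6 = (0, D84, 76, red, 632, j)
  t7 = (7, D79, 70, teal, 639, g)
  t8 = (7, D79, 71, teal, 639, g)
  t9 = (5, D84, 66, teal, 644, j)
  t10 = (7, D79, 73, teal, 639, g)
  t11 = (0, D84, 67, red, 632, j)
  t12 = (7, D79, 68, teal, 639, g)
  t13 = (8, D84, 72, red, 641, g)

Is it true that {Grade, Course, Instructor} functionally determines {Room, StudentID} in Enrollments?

(Grade=D84, Course=teal, Instructor=j): rows 1, 9 → {Room,StudentID} takes values {(6, 638), (5, 644)} — violation
(Grade=D79, Course=teal, Instructor=g): rows 2, 7, 8, 10, 12 → {Room,StudentID} = (7, 639), (7, 639), (7, 639), (7, 639), (7, 639) ✓
(Grade=D84, Course=red, Instructor=j): rows 3, 6, 11 → {Room,StudentID} = (0, 632), (0, 632), (0, 632) ✓
(Grade=D79, Course=red, Instructor=j): row 4 → {Room,StudentID} = (0, 633) ✓
(Grade=D84, Course=red, Instructor=g): rows 5, 13 → {Room,StudentID} = (8, 641), (8, 641) ✓
Two rows agree on {Grade, Course, Instructor} but differ on {Room, StudentID}, so {Grade, Course, Instructor} -> {Room, StudentID} does not hold.

No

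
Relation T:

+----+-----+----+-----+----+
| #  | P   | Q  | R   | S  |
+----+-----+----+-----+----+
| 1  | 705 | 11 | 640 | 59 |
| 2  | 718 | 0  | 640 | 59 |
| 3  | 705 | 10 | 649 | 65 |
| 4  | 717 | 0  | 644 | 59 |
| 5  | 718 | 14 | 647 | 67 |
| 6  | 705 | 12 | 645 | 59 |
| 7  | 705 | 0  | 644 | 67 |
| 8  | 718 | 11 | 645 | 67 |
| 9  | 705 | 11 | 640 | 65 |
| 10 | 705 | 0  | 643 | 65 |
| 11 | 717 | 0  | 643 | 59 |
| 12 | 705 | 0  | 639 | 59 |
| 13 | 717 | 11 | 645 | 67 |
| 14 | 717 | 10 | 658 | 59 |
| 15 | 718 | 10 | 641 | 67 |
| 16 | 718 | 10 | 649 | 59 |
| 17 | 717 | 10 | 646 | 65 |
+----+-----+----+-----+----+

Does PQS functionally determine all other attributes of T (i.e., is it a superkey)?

Rows 4 and 11 have the same PQS value (P=717, Q=0, S=59) but are distinct tuples, so PQS does not determine every attribute — not a superkey.

No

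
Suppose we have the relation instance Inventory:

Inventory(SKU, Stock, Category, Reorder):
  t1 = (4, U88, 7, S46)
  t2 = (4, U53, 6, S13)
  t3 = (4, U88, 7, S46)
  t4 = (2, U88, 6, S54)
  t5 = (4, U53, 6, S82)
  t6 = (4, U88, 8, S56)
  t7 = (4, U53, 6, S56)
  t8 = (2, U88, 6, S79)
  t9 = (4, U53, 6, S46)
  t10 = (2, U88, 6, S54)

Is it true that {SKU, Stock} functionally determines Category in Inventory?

(SKU=4, Stock=U88): rows 1, 3, 6 → Category takes values {7, 8} — violation
(SKU=4, Stock=U53): rows 2, 5, 7, 9 → Category = 6, 6, 6, 6 ✓
(SKU=2, Stock=U88): rows 4, 8, 10 → Category = 6, 6, 6 ✓
Two rows agree on {SKU, Stock} but differ on Category, so {SKU, Stock} -> Category does not hold.

No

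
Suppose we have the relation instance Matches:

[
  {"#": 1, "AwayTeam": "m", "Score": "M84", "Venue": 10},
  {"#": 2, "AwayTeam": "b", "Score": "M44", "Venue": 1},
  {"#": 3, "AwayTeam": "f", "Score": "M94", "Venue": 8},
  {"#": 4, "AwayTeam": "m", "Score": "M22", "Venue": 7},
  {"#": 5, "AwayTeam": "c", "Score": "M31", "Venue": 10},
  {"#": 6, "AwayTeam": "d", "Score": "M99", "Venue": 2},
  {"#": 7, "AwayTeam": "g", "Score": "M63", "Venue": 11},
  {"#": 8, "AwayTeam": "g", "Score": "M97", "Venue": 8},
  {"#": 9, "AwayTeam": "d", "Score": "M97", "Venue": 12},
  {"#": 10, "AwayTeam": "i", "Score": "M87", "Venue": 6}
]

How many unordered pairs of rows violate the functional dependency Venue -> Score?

2

Venue=10: violating pairs (1,5) — 1 pair.
Venue=8: violating pairs (3,8) — 1 pair.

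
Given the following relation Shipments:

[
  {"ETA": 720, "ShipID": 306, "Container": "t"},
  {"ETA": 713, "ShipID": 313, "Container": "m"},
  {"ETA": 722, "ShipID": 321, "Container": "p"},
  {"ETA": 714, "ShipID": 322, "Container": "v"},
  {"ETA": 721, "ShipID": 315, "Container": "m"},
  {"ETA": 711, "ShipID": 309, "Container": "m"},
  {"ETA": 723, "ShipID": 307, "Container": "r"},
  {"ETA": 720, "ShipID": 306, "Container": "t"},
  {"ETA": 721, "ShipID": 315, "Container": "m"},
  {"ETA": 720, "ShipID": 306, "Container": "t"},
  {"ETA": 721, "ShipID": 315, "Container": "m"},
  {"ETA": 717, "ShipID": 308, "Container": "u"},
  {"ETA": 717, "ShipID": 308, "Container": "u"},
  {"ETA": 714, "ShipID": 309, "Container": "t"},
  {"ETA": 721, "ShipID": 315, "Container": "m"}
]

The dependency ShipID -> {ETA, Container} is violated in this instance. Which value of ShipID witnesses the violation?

309

ShipID=306: 3 rows → {ETA,Container} = (720, t), (720, t), (720, t) ✓
ShipID=313: 1 row → {ETA,Container} = (713, m) ✓
ShipID=321: 1 row → {ETA,Container} = (722, p) ✓
ShipID=322: 1 row → {ETA,Container} = (714, v) ✓
ShipID=315: 4 rows → {ETA,Container} = (721, m), (721, m), (721, m), (721, m) ✓
ShipID=309: 2 rows → {ETA,Container} takes values {(711, m), (714, t)} — violation
ShipID=307: 1 row → {ETA,Container} = (723, r) ✓
ShipID=308: 2 rows → {ETA,Container} = (717, u), (717, u) ✓
The only ShipID value with inconsistent RHS is ShipID=309.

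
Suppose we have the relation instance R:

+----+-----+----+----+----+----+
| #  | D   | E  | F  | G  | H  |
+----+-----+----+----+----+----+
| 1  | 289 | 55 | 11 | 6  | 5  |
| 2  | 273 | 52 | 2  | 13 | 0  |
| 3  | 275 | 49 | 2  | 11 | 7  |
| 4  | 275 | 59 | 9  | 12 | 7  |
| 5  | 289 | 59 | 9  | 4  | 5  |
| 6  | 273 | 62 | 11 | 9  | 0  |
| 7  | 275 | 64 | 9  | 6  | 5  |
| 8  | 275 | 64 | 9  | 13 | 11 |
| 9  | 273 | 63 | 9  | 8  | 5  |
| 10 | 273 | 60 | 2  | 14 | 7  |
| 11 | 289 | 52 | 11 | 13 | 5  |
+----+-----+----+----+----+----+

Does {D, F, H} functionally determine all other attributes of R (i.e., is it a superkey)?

No

Rows 1 and 11 have the same {D, F, H} value (D=289, F=11, H=5) but are distinct tuples, so {D, F, H} does not determine every attribute — not a superkey.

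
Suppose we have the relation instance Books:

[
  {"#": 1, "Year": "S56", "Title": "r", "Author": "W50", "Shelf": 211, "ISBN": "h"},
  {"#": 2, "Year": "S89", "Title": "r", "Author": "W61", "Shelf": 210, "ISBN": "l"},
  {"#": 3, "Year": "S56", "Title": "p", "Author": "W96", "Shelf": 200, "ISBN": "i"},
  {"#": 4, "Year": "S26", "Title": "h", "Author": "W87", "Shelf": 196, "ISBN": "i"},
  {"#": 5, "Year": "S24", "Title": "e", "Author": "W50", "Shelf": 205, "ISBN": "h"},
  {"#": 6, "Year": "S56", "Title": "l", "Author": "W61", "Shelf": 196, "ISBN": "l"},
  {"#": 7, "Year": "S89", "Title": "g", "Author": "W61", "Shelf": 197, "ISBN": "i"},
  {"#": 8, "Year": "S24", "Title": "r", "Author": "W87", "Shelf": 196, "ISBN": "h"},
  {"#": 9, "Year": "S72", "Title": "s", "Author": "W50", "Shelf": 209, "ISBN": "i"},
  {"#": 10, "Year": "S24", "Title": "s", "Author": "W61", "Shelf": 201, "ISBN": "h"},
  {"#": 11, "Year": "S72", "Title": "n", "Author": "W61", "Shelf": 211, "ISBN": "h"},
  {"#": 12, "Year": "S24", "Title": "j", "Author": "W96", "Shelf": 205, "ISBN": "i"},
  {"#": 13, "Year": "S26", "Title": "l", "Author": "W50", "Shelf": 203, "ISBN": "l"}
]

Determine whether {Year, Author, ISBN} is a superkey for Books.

All 13 rows have distinct {Year, Author, ISBN} values, so {Year, Author, ISBN} → (all attributes) holds and {Year, Author, ISBN} is a superkey.

Yes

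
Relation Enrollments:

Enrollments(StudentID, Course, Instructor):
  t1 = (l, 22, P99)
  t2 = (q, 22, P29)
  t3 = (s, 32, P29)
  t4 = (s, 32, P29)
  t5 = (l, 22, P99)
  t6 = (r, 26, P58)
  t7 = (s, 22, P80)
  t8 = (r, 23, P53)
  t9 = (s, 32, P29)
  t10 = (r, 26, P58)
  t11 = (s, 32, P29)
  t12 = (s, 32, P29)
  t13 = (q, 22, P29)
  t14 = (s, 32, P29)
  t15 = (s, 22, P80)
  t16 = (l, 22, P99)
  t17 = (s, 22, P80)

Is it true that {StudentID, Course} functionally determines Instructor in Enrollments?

(StudentID=l, Course=22): rows 1, 5, 16 → Instructor = P99, P99, P99 ✓
(StudentID=q, Course=22): rows 2, 13 → Instructor = P29, P29 ✓
(StudentID=s, Course=32): rows 3, 4, 9, 11, 12, 14 → Instructor = P29, P29, P29, P29, P29, P29 ✓
(StudentID=r, Course=26): rows 6, 10 → Instructor = P58, P58 ✓
(StudentID=s, Course=22): rows 7, 15, 17 → Instructor = P80, P80, P80 ✓
(StudentID=r, Course=23): row 8 → Instructor = P53 ✓
Every {StudentID, Course} value is associated with a single Instructor value, so {StudentID, Course} -> Instructor holds.

Yes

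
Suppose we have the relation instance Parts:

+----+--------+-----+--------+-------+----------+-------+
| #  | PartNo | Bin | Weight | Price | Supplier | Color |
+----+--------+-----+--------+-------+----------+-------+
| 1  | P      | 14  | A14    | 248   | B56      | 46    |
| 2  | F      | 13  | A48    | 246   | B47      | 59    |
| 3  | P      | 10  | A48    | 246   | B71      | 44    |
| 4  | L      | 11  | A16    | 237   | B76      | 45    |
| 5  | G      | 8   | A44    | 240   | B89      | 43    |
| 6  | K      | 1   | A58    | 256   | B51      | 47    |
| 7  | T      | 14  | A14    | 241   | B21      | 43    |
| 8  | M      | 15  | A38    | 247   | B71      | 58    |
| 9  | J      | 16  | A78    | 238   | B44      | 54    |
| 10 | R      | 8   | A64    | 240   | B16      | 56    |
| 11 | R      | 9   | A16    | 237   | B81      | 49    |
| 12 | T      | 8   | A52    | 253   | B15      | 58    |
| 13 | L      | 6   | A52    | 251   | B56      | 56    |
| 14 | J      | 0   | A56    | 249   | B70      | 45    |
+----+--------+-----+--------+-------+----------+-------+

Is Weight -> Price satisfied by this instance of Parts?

Weight=A14: rows 1, 7 → Price takes values {248, 241} — violation
Weight=A48: rows 2, 3 → Price = 246, 246 ✓
Weight=A16: rows 4, 11 → Price = 237, 237 ✓
Weight=A44: row 5 → Price = 240 ✓
Weight=A58: row 6 → Price = 256 ✓
Weight=A38: row 8 → Price = 247 ✓
Weight=A78: row 9 → Price = 238 ✓
Weight=A64: row 10 → Price = 240 ✓
Weight=A52: rows 12, 13 → Price takes values {253, 251} — violation
Weight=A56: row 14 → Price = 249 ✓
Two rows agree on Weight but differ on Price, so Weight -> Price does not hold.

No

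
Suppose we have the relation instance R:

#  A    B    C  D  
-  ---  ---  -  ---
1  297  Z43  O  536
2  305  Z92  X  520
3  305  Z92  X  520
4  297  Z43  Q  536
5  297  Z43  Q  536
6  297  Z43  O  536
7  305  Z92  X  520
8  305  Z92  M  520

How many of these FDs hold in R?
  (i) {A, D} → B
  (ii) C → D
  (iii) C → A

3

(i) {A, D} → B: every LHS value maps to a single RHS value — holds.
(ii) C → D: every LHS value maps to a single RHS value — holds.
(iii) C → A: every LHS value maps to a single RHS value — holds.
3 of the 3 dependencies hold.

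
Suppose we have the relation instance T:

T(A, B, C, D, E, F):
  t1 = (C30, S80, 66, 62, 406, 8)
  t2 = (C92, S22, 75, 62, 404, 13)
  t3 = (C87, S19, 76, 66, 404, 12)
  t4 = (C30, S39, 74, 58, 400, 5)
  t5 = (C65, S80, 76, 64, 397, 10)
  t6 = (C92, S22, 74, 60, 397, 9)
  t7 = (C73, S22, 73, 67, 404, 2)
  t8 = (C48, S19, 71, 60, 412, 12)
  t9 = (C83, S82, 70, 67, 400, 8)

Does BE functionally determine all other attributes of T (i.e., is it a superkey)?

No

Rows 2 and 7 have the same BE value (B=S22, E=404) but are distinct tuples, so BE does not determine every attribute — not a superkey.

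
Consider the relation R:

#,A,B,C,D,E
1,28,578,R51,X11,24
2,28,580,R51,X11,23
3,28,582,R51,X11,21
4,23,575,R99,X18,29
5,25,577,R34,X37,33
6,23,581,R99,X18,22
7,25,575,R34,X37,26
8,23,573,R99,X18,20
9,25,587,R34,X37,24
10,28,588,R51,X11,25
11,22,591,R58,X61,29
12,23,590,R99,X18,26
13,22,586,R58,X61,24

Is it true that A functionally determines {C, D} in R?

Yes

A=28: rows 1, 2, 3, 10 → {C,D} = (R51, X11), (R51, X11), (R51, X11), (R51, X11) ✓
A=23: rows 4, 6, 8, 12 → {C,D} = (R99, X18), (R99, X18), (R99, X18), (R99, X18) ✓
A=25: rows 5, 7, 9 → {C,D} = (R34, X37), (R34, X37), (R34, X37) ✓
A=22: rows 11, 13 → {C,D} = (R58, X61), (R58, X61) ✓
Every A value is associated with a single {C, D} value, so A → {C, D} holds.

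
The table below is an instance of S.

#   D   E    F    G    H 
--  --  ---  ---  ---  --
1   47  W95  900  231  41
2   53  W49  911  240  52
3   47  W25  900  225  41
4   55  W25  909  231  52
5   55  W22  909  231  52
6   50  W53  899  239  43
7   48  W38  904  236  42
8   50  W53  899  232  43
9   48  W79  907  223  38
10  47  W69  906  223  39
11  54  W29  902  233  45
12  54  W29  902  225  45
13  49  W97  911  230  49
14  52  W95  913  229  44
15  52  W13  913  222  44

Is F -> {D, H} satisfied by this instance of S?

No

F=900: rows 1, 3 → {D,H} = (47, 41), (47, 41) ✓
F=911: rows 2, 13 → {D,H} takes values {(53, 52), (49, 49)} — violation
F=909: rows 4, 5 → {D,H} = (55, 52), (55, 52) ✓
F=899: rows 6, 8 → {D,H} = (50, 43), (50, 43) ✓
F=904: row 7 → {D,H} = (48, 42) ✓
F=907: row 9 → {D,H} = (48, 38) ✓
F=906: row 10 → {D,H} = (47, 39) ✓
F=902: rows 11, 12 → {D,H} = (54, 45), (54, 45) ✓
F=913: rows 14, 15 → {D,H} = (52, 44), (52, 44) ✓
Two rows agree on F but differ on {D, H}, so F -> {D, H} does not hold.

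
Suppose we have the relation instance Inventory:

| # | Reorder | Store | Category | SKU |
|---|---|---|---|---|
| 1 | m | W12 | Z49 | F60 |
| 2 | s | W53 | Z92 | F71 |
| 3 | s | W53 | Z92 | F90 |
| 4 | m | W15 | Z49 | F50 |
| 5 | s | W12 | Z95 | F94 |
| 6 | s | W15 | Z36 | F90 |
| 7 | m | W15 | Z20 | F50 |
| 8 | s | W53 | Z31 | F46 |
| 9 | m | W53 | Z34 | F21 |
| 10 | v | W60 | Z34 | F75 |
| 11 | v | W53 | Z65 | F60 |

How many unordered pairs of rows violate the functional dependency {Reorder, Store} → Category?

(Reorder=s, Store=W53): violating pairs (2,8), (3,8) — 2 pairs.
(Reorder=m, Store=W15): violating pairs (4,7) — 1 pair.

3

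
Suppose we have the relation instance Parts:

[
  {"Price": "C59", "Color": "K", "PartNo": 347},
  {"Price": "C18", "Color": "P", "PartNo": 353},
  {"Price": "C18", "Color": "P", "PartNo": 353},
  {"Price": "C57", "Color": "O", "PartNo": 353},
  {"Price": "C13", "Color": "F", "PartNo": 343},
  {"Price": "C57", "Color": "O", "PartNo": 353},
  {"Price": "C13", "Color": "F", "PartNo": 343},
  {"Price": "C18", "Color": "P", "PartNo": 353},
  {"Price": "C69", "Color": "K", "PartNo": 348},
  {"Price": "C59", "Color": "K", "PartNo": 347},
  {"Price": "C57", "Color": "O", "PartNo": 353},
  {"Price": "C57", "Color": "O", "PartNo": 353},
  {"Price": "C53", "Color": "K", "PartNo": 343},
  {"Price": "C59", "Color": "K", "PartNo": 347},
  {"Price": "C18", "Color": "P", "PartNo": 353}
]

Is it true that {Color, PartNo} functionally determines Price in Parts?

(Color=K, PartNo=347): 3 rows → Price = C59, C59, C59 ✓
(Color=P, PartNo=353): 4 rows → Price = C18, C18, C18, C18 ✓
(Color=O, PartNo=353): 4 rows → Price = C57, C57, C57, C57 ✓
(Color=F, PartNo=343): 2 rows → Price = C13, C13 ✓
(Color=K, PartNo=348): 1 row → Price = C69 ✓
(Color=K, PartNo=343): 1 row → Price = C53 ✓
Every {Color, PartNo} value is associated with a single Price value, so {Color, PartNo} → Price holds.

Yes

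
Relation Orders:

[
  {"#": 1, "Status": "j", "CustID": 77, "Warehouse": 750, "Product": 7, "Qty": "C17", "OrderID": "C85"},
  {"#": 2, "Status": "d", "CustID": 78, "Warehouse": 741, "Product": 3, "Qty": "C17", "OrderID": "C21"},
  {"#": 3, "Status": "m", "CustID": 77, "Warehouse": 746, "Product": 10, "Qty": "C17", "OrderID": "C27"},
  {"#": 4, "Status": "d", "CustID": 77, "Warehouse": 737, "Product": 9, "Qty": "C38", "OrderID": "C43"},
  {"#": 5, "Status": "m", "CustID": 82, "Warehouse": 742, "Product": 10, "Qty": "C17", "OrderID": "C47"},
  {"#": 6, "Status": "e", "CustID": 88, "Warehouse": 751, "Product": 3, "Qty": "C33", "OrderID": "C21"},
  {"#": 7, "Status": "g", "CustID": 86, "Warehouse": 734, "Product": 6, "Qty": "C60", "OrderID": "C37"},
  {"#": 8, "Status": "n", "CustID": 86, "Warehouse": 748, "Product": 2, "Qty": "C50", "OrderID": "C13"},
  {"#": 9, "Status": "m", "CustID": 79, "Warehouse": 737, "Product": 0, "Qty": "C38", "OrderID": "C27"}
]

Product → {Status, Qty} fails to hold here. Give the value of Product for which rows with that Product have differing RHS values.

3

Product=7: row 1 → {Status,Qty} = (j, C17) ✓
Product=3: rows 2, 6 → {Status,Qty} takes values {(d, C17), (e, C33)} — violation
Product=10: rows 3, 5 → {Status,Qty} = (m, C17), (m, C17) ✓
Product=9: row 4 → {Status,Qty} = (d, C38) ✓
Product=6: row 7 → {Status,Qty} = (g, C60) ✓
Product=2: row 8 → {Status,Qty} = (n, C50) ✓
Product=0: row 9 → {Status,Qty} = (m, C38) ✓
The only Product value with inconsistent RHS is Product=3.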